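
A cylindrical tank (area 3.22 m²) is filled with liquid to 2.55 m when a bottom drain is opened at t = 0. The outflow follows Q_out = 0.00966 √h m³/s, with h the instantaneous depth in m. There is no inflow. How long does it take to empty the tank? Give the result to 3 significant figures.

A dh/dt = −Q_out = −0.00966 √h.
Separate and integrate: 2(√h − √h₀) = −(0.00966/A) t.
Set h = 0: 2√h₀ = (0.00966/A) t_empty ⇒ t_empty = 2A√h₀/0.00966.
t_empty = 2·3.22·√2.55/0.00966 = 6.4400·1.5969/0.00966 = 1064.6 s.

1060 s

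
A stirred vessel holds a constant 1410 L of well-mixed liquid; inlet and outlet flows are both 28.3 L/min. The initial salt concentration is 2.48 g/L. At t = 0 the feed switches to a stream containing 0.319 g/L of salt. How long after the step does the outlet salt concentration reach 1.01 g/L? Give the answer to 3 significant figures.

56.8 min

Species balance: V dC/dt = Q(C_in − C) ⇒ τ = V/Q = 49.823 min.
C(t) = C_in + (C₀ − C_in) e^(−t/τ). Set C = 1.01 and solve for t:
e^(−t/τ) = (C − C_in)/(C₀ − C_in) = (1.01 − 0.319)/(2.48 − 0.319) = 0.31976
t = −τ ln(…) = 49.823 × 1.1402 = 56.808 min.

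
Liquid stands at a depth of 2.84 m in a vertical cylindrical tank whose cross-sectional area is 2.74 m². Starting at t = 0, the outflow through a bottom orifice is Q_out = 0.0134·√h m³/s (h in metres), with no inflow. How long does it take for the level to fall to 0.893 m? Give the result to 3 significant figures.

303 s

With no inflow, A dh/dt = −0.0134 √h.
∫ h^(−1/2) dh = −(0.0134/A) ∫ dt, giving 2√h = 2√h₀ − (0.0134/A) t.
t = 2A(√h₀ − √h)/0.0134 = 2·2.74·(√2.84 − √0.893)/0.0134
  = 5.4800 × (1.6852 − 0.94499) / 0.0134 = 302.73 s.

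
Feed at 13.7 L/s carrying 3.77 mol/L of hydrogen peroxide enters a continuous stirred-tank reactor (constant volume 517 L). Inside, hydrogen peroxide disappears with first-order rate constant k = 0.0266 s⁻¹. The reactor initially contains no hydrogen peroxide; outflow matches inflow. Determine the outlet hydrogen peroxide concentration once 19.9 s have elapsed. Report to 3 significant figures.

1.23 mol/L

Accumulation = in − out − consumed: V dC/dt = Q C_in − Q C − k V C.
This is linear with rate a = Q/V + k = 0.053099 s⁻¹.
C_ss = Q C_in/(Q + kV) = 1.8814 mol/L; C(t) = C_ss + (C₀ − C_ss) e^(−a t).
C(19.9) = 1.8814 + (-1.8814)·e^(−0.053099·19.9) = 1.8814 + (-1.8814)·0.34761 = 1.2274 mol/L.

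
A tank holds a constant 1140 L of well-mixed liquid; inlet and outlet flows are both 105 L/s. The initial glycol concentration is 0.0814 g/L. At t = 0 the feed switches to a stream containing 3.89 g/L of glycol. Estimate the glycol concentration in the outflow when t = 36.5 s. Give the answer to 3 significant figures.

3.76 g/L

Mass balance on the solute (V constant): V dC/dt = Q(C_in − C).
So dC/dt = (C_in − C)/τ with τ = V/Q = 1140/105 = 10.857 s.
Solution: C(t) = C_in + (C₀ − C_in) e^(−t/τ).
C(36.5) = 3.89 + (0.0814 − 3.89)·e^(−36.5/10.857) = 3.89 + (-3.8086)·0.034671 = 3.7580 g/L.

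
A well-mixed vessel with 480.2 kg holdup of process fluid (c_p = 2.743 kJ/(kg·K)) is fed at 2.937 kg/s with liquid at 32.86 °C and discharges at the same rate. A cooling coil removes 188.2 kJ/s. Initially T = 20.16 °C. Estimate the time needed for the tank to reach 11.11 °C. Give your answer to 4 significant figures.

M c_p dT/dt = ṁ c_p (T_in − T) − Q̇.
τ = M/ṁ = 163.500 s; T_ss = T_in − Q̇/(ṁ c_p) = 9.49908 °C.
T(t) = T_ss + (T₀ − T_ss) e^(−t/τ). Set T = 11.11:
e^(−t/τ) = (11.11 − 9.49908)/(20.16 − 9.49908) = 0.151105
t = −163.500 · ln(0.151105) = 308.980 s.

309.0 s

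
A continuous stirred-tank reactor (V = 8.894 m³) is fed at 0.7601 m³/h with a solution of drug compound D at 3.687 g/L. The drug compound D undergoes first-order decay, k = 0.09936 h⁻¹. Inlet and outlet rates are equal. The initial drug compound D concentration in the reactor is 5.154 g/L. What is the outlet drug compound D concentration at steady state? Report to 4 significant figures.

Species balance: V dC/dt = Q C_in − Q C − k V C.
Steady state (dC/dt = 0): C_ss = Q C_in/(Q + kV) = C_in/(1 + kV/Q).
C_ss = 0.7601·3.687/(0.7601 + 0.09936·8.894) = 2.80249/1.64381 = 1.70488 g/L.

1.705 g/L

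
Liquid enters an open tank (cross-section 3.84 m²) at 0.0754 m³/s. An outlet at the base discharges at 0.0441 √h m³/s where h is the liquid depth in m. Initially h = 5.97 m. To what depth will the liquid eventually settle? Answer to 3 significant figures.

2.92 m

A dh/dt = Q_in − 0.0441 √h. Steady state requires inflow = outflow:
Q_in = 0.0441 √h_ss ⇒ √h_ss = 0.0754/0.0441 = 1.7098.
h_ss = 1.7098² = 2.9232 m. (Since h₀ = 5.97 m > h_ss, the level will fall toward this value.)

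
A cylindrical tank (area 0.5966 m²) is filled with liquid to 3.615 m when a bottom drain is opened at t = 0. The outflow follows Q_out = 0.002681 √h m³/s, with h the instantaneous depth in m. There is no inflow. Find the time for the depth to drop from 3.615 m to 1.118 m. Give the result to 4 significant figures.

375.6 s

Accumulation of liquid (constant cross-section A): A dh/dt = −0.002681 √h.
Separate and integrate: 2(√h − √h₀) = −(0.002681/A) t.
t = 2A(√h₀ − √h)/0.002681 = 2·0.5966·(√3.615 − √1.118)/0.002681
  = 1.19320 × (1.90132 − 1.05736) / 0.002681 = 375.611 s.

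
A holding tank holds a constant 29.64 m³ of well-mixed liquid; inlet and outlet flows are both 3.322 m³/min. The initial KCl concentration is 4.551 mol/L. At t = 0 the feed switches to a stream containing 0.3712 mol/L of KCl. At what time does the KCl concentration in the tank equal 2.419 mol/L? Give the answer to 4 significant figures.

6.366 min

Transient balance on the dissolved component: V dC/dt = Q(C_in − C), so τ = V/Q = 8.92234 min.
C(t) = C_in + (C₀ − C_in) e^(−t/τ). Set C = 2.419 and solve for t:
e^(−t/τ) = (C − C_in)/(C₀ − C_in) = (2.419 − 0.3712)/(4.551 − 0.3712) = 0.489928
t = −τ ln(…) = 8.92234 × 0.713497 = 6.36606 min.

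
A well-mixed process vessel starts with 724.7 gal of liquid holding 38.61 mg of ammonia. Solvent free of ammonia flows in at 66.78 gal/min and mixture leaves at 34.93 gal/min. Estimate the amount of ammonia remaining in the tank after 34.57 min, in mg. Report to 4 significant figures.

Let m(t) be the amount of ammonia. Volume: V(t) = V₀ + (Q_in − Q_out) t = 724.7 + 31.8500 t; V(34.57) = 1825.75 gal.
Species balance (pure solvent in): dm/dt = −Q_out · m/V(t).
dm/m = −Q_out dt/(V₀ + 31.8500 t); integrating gives ln(m/m₀) = −(Q_out/(Q_in−Q_out)) ln(V/V₀).
m = m₀ (V₀/V)^(Q_out/(Q_in−Q_out)) = 38.61 × (724.7/1825.75)^(1.09670) = 14.0156 mg.

14.02 mg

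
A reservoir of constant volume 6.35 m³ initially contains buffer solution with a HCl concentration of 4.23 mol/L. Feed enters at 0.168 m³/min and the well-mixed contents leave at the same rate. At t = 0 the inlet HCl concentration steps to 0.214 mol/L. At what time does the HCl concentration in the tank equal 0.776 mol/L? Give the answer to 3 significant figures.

Mass balance on the solute (V constant): V dC/dt = Q(C_in − C), so τ = V/Q = 37.798 min.
C(t) = C_in + (C₀ − C_in) e^(−t/τ). Set C = 0.776 and solve for t:
e^(−t/τ) = (C − C_in)/(C₀ − C_in) = (0.776 − 0.214)/(4.23 − 0.214) = 0.13994
t = −τ ln(…) = 37.798 × 1.9665 = 74.331 min.

74.3 min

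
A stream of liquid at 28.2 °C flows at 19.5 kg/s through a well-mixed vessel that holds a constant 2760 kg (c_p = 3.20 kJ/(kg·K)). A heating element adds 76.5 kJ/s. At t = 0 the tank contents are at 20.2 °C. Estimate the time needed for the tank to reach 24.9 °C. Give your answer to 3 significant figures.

101 s

M c_p dT/dt = ṁ c_p (T_in − T) + Q̇.
τ = M/ṁ = 141.54 s; T_ss = T_in + Q̇/(ṁ c_p) = 29.426 °C.
T(t) = T_ss + (T₀ − T_ss) e^(−t/τ). Set T = 24.9:
e^(−t/τ) = (24.9 − 29.426)/(20.2 − 29.426) = 0.49057
t = −141.54 · ln(0.49057) = 100.80 s.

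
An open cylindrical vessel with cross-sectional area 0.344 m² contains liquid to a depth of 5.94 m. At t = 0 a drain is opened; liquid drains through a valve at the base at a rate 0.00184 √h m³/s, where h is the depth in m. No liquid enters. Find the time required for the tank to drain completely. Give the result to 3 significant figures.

911 s

Mass balance (ρ constant): A dh/dt = −0.00184 √h.
Separate and integrate: 2(√h − √h₀) = −(0.00184/A) t.
Set h = 0: 2√h₀ = (0.00184/A) t_empty ⇒ t_empty = 2A√h₀/0.00184.
t_empty = 2·0.344·√5.94/0.00184 = 0.68800·2.4372/0.00184 = 911.31 s.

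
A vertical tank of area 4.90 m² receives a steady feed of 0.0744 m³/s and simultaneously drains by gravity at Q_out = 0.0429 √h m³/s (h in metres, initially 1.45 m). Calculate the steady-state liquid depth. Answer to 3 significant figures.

3.01 m

Accumulation of liquid (constant cross-section A): A dh/dt = Q_in − 0.0429 √h. At steady state dh/dt = 0:
Q_in = 0.0429 √h_ss ⇒ √h_ss = 0.0744/0.0429 = 1.7343.
h_ss = 1.7343² = 3.0077 m. (Since h₀ = 1.45 m < h_ss, the level will rise toward this value.)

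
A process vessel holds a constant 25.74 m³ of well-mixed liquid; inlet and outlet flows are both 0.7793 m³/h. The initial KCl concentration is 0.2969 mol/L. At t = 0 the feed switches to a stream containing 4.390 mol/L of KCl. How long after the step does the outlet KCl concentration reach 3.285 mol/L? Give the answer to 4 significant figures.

43.25 h

Species balance: V dC/dt = Q(C_in − C) ⇒ τ = V/Q = 33.0296 h.
C(t) = C_in + (C₀ − C_in) e^(−t/τ). Set C = 3.285 and solve for t:
e^(−t/τ) = (C − C_in)/(C₀ − C_in) = (3.285 − 4.390)/(0.2969 − 4.390) = 0.269967
t = −τ ln(…) = 33.0296 × 1.30946 = 43.2509 h.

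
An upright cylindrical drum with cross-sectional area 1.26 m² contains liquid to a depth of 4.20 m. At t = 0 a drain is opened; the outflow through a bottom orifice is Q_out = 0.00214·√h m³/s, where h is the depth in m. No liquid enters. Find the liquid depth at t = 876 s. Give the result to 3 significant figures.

1.70 m

A dh/dt = −Q_out = −0.00214 √h.
This is separable: 2 d(√h)/dt = −0.00214/A, so √h = √h₀ − (0.00214/(2A)) t.
√h = √4.20 − 0.00214·876/(2·1.26) = 2.0494 − 0.74390 = 1.3055.
h = 1.3055² = 1.7043 m.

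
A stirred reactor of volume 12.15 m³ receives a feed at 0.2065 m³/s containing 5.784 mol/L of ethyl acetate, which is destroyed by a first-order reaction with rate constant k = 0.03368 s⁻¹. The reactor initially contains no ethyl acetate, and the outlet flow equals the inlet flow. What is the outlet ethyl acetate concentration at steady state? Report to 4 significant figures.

1.940 mol/L

Accumulation = in − out − consumed: V dC/dt = Q C_in − Q C − k V C.
Steady state (dC/dt = 0): C_ss = Q C_in/(Q + kV) = C_in/(1 + kV/Q).
C_ss = 0.2065·5.784/(0.2065 + 0.03368·12.15) = 1.19440/0.615712 = 1.93986 mol/L.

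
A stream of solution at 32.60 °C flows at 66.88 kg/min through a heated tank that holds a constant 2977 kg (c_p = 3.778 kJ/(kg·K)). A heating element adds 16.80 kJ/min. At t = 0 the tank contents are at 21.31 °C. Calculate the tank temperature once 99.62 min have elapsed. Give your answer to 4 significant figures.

M c_p dT/dt = ṁ c_p (T_in − T) + Q̇.
τ = M/ṁ = 44.5126 min; T_ss = T_in + Q̇/(ṁ c_p) = 32.60 + 16.80/(66.88·3.778) = 32.6665 °C.
This is linear first-order; T(t) = T_ss + (T₀ − T_ss) e^(−t/τ).
T(99.62) = 32.6665 + (-11.3565)·e^(−99.62/44.5126) = 32.6665 + (-11.3565)·0.106669 = 31.4551 °C.

31.46 °C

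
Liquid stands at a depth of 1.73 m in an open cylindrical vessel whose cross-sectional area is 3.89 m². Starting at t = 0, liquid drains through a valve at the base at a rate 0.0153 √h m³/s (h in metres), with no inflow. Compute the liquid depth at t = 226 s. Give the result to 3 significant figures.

0.758 m

With no inflow, A dh/dt = −0.0153 √h.
This is separable: 2 d(√h)/dt = −0.0153/A, so √h = √h₀ − (0.0153/(2A)) t.
√h = √1.73 − 0.0153·226/(2·3.89) = 1.3153 − 0.44445 = 0.87085.
h = 0.87085² = 0.75838 m.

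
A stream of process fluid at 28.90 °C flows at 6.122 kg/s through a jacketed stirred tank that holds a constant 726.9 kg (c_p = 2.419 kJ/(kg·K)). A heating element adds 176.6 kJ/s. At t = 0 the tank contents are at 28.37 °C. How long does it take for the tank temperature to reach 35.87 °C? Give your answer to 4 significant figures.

Energy balance: M c_p dT/dt = ṁ c_p (T_in − T) + 176.6.
τ = M/ṁ = 118.736 s; T_ss = T_in + Q̇/(ṁ c_p) = 40.8251 °C.
T(t) = T_ss + (T₀ − T_ss) e^(−t/τ). Set T = 35.87:
e^(−t/τ) = (35.87 − 40.8251)/(28.37 − 40.8251) = 0.397836
t = −118.736 · ln(0.397836) = 109.440 s.

109.4 s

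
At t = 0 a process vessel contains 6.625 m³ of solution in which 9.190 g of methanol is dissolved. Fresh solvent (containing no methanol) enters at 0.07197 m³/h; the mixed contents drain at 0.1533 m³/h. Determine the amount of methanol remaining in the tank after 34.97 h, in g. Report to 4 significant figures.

Total volume: dV/dt = Q_in − Q_out = -0.0813300 m³/h, so V(t) = 6.625 − 0.0813300 t and V(34.97) = 3.78089 m³.
Species balance (pure solvent in): dm/dt = −Q_out · m/V(t).
Separate: dm/m = −Q_out dt/V(t) ⇒ ln(m/m₀) = −(Q_out/(Q_in−Q_out)) ln(V/V₀).
m = m₀ (V₀/V)^(Q_out/(Q_in−Q_out)) = 9.190 × (6.625/3.78089)^(-1.88491) = 3.19276 g.

3.193 g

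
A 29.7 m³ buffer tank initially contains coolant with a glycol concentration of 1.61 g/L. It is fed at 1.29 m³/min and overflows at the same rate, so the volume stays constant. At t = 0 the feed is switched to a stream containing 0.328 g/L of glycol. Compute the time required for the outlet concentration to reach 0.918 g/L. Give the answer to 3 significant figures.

Accumulation = in − out for the solute gives V dC/dt = Q(C_in − C), so τ = V/Q = 23.023 min.
C(t) = C_in + (C₀ − C_in) e^(−t/τ). Set C = 0.918 and solve for t:
e^(−t/τ) = (C − C_in)/(C₀ − C_in) = (0.918 − 0.328)/(1.61 − 0.328) = 0.46022
t = −τ ln(…) = 23.023 × 0.77605 = 17.867 min.

17.9 min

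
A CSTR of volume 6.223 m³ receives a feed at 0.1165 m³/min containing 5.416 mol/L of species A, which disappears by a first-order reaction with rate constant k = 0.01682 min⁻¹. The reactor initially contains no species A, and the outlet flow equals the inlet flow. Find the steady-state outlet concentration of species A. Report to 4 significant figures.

2.853 mol/L

Accumulation = in − out − consumed: V dC/dt = Q C_in − Q C − k V C.
Steady state (dC/dt = 0): C_ss = Q C_in/(Q + kV) = C_in/(1 + kV/Q).
C_ss = 0.1165·5.416/(0.1165 + 0.01682·6.223) = 0.630964/0.221171 = 2.85284 mol/L.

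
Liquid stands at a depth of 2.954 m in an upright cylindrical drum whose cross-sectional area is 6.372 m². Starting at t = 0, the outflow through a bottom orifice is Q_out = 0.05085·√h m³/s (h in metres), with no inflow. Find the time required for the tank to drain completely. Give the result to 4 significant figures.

430.7 s

With no inflow, A dh/dt = −0.05085 √h.
Separate and integrate: 2(√h − √h₀) = −(0.05085/A) t.
Set h = 0: 2√h₀ = (0.05085/A) t_empty ⇒ t_empty = 2A√h₀/0.05085.
t_empty = 2·6.372·√2.954/0.05085 = 12.7440·1.71872/0.05085 = 430.745 s.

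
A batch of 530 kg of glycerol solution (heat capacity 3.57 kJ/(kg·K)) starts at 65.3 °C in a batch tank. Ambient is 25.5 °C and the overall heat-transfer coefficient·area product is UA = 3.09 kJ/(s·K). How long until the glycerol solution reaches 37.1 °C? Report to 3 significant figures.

755 s

Unsteady energy balance on the tank contents: M c_p dT/dt = −UA(T − T_amb).
τ = M c_p/UA = 612.33 s; T_ss = T_amb = 25.500 °C.
T(t) = T_ss + (T₀ − T_ss)e^(−t/τ); set T = 37.1:
t = −τ ln[(T − T_ss)/(T₀ − T_ss)] = −612.33 · ln(0.29146) = 754.92 s.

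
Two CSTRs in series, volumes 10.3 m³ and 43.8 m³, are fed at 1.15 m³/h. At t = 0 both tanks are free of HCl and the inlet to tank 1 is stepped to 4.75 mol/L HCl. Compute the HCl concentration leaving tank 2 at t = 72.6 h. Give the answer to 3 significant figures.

Species balance on tank i: dCᵢ/dt = (Cᵢ₋₁ − Cᵢ)/τᵢ with τᵢ = Vᵢ/Q.
τ₁ = 10.3/1.15 = 8.9565 h; τ₂ = 43.8/1.15 = 38.087 h.
Tank 1: C₁ = C_in(1 − e^(−t/τ₁)). Tank 2 (τ₁ ≠ τ₂): C₂ = C_in[1 − (τ₁ e^(−t/τ₁) − τ₂ e^(−t/τ₂))/(τ₁ − τ₂)].
At t = 72.6: e^(−t/τ₁) = 0.00030178, e^(−t/τ₂) = 0.14865.
C₂ = 4.75·[1 − (8.9565·0.00030178 − 38.087·0.14865)/(-29.130)] = 4.75·0.80574 = 3.8273 mol/L.

3.83 mol/L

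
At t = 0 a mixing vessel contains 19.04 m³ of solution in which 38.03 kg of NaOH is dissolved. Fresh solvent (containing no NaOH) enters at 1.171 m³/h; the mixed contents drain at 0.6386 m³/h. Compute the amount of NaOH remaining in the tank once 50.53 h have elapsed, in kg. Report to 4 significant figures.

Let m(t) be the amount of NaOH. Volume: V(t) = V₀ + (Q_in − Q_out) t = 19.04 + 0.532400 t; V(50.53) = 45.9422 m³.
No NaOH enters, so dm/dt = −Q_out · (m/V).
Separate: dm/m = −Q_out dt/V(t) ⇒ ln(m/m₀) = −(Q_out/(Q_in−Q_out)) ln(V/V₀).
m = m₀ (V₀/V)^(Q_out/(Q_in−Q_out)) = 38.03 × (19.04/45.9422)^(1.19947) = 13.2213 kg.

13.22 kg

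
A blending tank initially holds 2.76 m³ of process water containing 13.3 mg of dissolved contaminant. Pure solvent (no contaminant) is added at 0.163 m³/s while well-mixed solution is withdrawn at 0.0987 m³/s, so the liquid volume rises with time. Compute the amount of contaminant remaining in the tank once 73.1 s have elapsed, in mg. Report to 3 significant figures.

Let m(t) be the amount of contaminant. Volume: V(t) = V₀ + (Q_in − Q_out) t = 2.76 + 0.064300 t; V(73.1) = 7.4603 m³.
Species balance (pure solvent in): dm/dt = −Q_out · m/V(t).
dm/m = −Q_out dt/(V₀ + 0.064300 t); integrating gives ln(m/m₀) = −(Q_out/(Q_in−Q_out)) ln(V/V₀).
m = m₀ (V₀/V)^(Q_out/(Q_in−Q_out)) = 13.3 × (2.76/7.4603)^(1.5350) = 2.8905 mg.

2.89 mg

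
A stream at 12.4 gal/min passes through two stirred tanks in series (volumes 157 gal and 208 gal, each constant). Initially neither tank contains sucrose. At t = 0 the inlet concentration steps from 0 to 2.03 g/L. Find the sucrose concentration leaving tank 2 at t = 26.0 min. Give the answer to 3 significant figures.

1.07 g/L

Each tank obeys Vᵢ dCᵢ/dt = Q(Cᵢ₋₁ − Cᵢ), so τᵢ = Vᵢ/Q.
τ₁ = 157/12.4 = 12.661 min; τ₂ = 208/12.4 = 16.774 min.
Tank 1: C₁ = C_in(1 − e^(−t/τ₁)). Tank 2 (τ₁ ≠ τ₂): C₂ = C_in[1 − (τ₁ e^(−t/τ₁) − τ₂ e^(−t/τ₂))/(τ₁ − τ₂)].
At t = 26.0: e^(−t/τ₁) = 0.12828, e^(−t/τ₂) = 0.21225.
C₂ = 2.03·[1 − (12.661·0.12828 − 16.774·0.21225)/(-4.1129)] = 2.03·0.52928 = 1.0744 g/L.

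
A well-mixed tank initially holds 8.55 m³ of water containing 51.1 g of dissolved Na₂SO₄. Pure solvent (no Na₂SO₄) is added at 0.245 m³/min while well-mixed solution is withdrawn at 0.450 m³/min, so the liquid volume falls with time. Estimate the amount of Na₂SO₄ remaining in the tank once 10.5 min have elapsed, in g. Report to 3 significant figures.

27.0 g

Let m(t) be the amount of Na₂SO₄. Volume: V(t) = V₀ + (Q_in − Q_out) t = 8.55 − 0.20500 t; V(10.5) = 6.3975 m³.
No Na₂SO₄ enters, so dm/dt = −Q_out · (m/V).
dm/m = −Q_out dt/(V₀ − 0.20500 t); integrating gives ln(m/m₀) = −(Q_out/(Q_in−Q_out)) ln(V/V₀).
m = m₀ (V₀/V)^(Q_out/(Q_in−Q_out)) = 51.1 × (8.55/6.3975)^(-2.1951) = 27.035 g.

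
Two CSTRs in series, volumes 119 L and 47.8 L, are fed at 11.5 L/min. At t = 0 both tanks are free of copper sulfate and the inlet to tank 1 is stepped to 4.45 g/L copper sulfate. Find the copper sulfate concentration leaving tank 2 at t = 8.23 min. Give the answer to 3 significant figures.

Each tank obeys Vᵢ dCᵢ/dt = Q(Cᵢ₋₁ − Cᵢ), so τᵢ = Vᵢ/Q.
τ₁ = 119/11.5 = 10.348 min; τ₂ = 47.8/11.5 = 4.1565 min.
Tank 1: C₁ = C_in(1 − e^(−t/τ₁)). Tank 2 (τ₁ ≠ τ₂): C₂ = C_in[1 − (τ₁ e^(−t/τ₁) − τ₂ e^(−t/τ₂))/(τ₁ − τ₂)].
At t = 8.23: e^(−t/τ₁) = 0.45143, e^(−t/τ₂) = 0.13807.
C₂ = 4.45·[1 − (10.348·0.45143 − 4.1565·0.13807)/(6.1913)] = 4.45·0.33819 = 1.5050 g/L.

1.50 g/L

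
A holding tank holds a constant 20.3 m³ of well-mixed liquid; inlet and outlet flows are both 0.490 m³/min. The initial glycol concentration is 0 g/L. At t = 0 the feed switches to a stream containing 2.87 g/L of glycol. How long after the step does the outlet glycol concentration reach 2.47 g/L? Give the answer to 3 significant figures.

Species balance on the tank: V dC/dt = Q(C_in − C), so τ = V/Q = 41.429 min.
C(t) = C_in + (C₀ − C_in) e^(−t/τ). Set C = 2.47 and solve for t:
e^(−t/τ) = (C − C_in)/(C₀ − C_in) = (2.47 − 2.87)/(0 − 2.87) = 0.13937
t = −τ ln(…) = 41.429 × 1.9706 = 81.639 min.

81.6 min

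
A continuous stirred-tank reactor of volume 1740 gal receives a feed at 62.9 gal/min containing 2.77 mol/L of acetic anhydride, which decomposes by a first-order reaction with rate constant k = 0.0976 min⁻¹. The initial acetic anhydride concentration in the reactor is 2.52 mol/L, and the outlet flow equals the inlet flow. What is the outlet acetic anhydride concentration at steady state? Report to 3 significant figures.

0.749 mol/L

V dC/dt = Q(C_in − C) − k V C.
Steady state (dC/dt = 0): C_ss = Q C_in/(Q + kV) = C_in/(1 + kV/Q).
C_ss = 62.9·2.77/(62.9 + 0.0976·1740) = 174.23/232.72 = 0.74867 mol/L.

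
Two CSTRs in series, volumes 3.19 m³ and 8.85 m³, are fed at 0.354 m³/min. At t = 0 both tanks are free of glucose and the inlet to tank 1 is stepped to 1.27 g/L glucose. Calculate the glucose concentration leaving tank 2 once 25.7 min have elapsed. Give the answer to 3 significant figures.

Each tank obeys Vᵢ dCᵢ/dt = Q(Cᵢ₋₁ − Cᵢ), so τᵢ = Vᵢ/Q.
τ₁ = 3.19/0.354 = 9.0113 min; τ₂ = 8.85/0.354 = 25.000 min.
Tank 1: C₁ = C_in(1 − e^(−t/τ₁)). Tank 2 (τ₁ ≠ τ₂): C₂ = C_in[1 − (τ₁ e^(−t/τ₁) − τ₂ e^(−t/τ₂))/(τ₁ − τ₂)].
At t = 25.7: e^(−t/τ₁) = 0.057730, e^(−t/τ₂) = 0.35772.
C₂ = 1.27·[1 − (9.0113·0.057730 − 25.000·0.35772)/(-15.989)] = 1.27·0.47320 = 0.60097 g/L.

0.601 g/L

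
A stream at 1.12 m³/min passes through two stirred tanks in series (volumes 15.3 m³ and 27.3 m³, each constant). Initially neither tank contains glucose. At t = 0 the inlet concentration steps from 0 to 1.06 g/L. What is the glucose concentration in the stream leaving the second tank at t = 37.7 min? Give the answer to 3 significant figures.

Each tank obeys Vᵢ dCᵢ/dt = Q(Cᵢ₋₁ − Cᵢ), so τᵢ = Vᵢ/Q.
τ₁ = 15.3/1.12 = 13.661 min; τ₂ = 27.3/1.12 = 24.375 min.
Solving the cascade with C₁(0)=C₂(0)=0 gives C₂(t) = C_in[1 − (τ₁ e^(−t/τ₁) − τ₂ e^(−t/τ₂))/(τ₁ − τ₂)].
At t = 37.7: e^(−t/τ₁) = 0.063308, e^(−t/τ₂) = 0.21296.
C₂ = 1.06·[1 − (13.661·0.063308 − 24.375·0.21296)/(-10.714)] = 1.06·0.59624 = 0.63202 g/L.

0.632 g/L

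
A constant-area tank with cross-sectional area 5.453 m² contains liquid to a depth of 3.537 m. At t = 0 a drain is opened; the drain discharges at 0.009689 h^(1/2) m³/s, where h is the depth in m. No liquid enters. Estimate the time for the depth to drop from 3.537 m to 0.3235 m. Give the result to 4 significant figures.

Volume balance on the tank: A dh/dt = −0.009689 √h.
∫ h^(−1/2) dh = −(0.009689/A) ∫ dt, giving 2√h = 2√h₀ − (0.009689/A) t.
t = 2A(√h₀ − √h)/0.009689 = 2·5.453·(√3.537 − √0.3235)/0.009689
  = 10.9060 × (1.88069 − 0.568771) / 0.009689 = 1476.71 s.

1477 s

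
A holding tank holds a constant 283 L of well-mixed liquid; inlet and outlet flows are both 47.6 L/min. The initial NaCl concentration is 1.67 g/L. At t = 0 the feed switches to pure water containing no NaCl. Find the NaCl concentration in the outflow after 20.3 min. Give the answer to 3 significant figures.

0.0549 g/L

Transient balance on the dissolved component: V dC/dt = Q(C_in − C).
So dC/dt = (C_in − C)/τ with τ = V/Q = 283/47.6 = 5.9454 min.
C approaches C_in exponentially: C(t) = C_in + (C₀ − C_in) e^(−t/τ).
C(20.3) = 0 + (1.67 − 0)·e^(−20.3/5.9454) = 0 + (1.6700)·0.032896 = 0.054936 g/L.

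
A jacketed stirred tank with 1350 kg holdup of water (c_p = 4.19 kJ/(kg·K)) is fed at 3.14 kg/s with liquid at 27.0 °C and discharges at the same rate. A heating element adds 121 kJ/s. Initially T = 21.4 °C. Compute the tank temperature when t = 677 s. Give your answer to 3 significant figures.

33.1 °C

Unsteady energy balance on the tank contents: M c_p dT/dt = ṁ c_p (T_in − T) + 121.
τ = M/ṁ = 429.94 s; T_ss = T_in + Q̇/(ṁ c_p) = 27.0 + 121/(3.14·4.19) = 36.197 °C.
Integrating: T(t) = T_ss + (T₀ − T_ss) e^(−t/τ).
T(677) = 36.197 + (-14.797)·e^(−677/429.94) = 36.197 + (-14.797)·0.20708 = 33.133 °C.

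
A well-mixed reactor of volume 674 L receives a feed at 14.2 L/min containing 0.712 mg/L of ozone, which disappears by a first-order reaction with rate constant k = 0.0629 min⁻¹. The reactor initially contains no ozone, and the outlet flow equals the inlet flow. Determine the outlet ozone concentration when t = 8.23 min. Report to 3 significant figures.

0.0891 mg/L

Species balance: V dC/dt = Q C_in − Q C − k V C.
This is linear with rate a = Q/V + k = 0.083968 min⁻¹.
C_ss = Q C_in/(Q + kV) = 0.17865 mg/L; C(t) = C_ss + (C₀ − C_ss) e^(−a t).
C(8.23) = 0.17865 + (-0.17865)·e^(−0.083968·8.23) = 0.17865 + (-0.17865)·0.50105 = 0.089136 mg/L.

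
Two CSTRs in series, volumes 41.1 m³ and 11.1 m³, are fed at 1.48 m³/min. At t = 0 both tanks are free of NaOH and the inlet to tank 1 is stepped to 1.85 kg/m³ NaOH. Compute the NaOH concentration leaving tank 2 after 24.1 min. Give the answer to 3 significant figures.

Time constants: τᵢ = Vᵢ/Q for each well-mixed tank.
τ₁ = 41.1/1.48 = 27.770 min; τ₂ = 11.1/1.48 = 7.5000 min.
Tank 1: C₁ = C_in(1 − e^(−t/τ₁)). Tank 2 (τ₁ ≠ τ₂): C₂ = C_in[1 − (τ₁ e^(−t/τ₁) − τ₂ e^(−t/τ₂))/(τ₁ − τ₂)].
At t = 24.1: e^(−t/τ₁) = 0.41986, e^(−t/τ₂) = 0.040222.
C₂ = 1.85·[1 − (27.770·0.41986 − 7.5000·0.040222)/(20.270)] = 1.85·0.43967 = 0.81340 kg/m³.

0.813 kg/m³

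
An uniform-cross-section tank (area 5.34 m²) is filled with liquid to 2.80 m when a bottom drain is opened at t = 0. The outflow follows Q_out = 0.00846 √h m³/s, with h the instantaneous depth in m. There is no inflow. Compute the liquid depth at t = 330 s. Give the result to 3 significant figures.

1.99 m

Accumulation of liquid (constant cross-section A): A dh/dt = −0.00846 √h.
Separate and integrate: 2(√h − √h₀) = −(0.00846/A) t.
√h = √2.80 − 0.00846·330/(2·5.34) = 1.6733 − 0.26140 = 1.4119.
h = 1.4119² = 1.9935 m.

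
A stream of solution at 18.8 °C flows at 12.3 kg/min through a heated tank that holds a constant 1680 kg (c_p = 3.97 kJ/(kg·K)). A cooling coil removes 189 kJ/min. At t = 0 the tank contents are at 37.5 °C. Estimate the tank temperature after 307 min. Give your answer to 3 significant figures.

M c_p dT/dt = ṁ c_p (T_in − T) − Q̇.
Rearrange: dT/dt = (T_ss − T)/τ with τ = M/ṁ = 136.59 min and T_ss = T_in − Q̇/(ṁ c_p) = 14.930 °C.
T approaches T_ss exponentially: T(t) = T_ss + (T₀ − T_ss) e^(−t/τ).
T(307) = 14.930 + (22.570)·e^(−307/136.59) = 14.930 + (22.570)·0.10564 = 17.314 °C.

17.3 °C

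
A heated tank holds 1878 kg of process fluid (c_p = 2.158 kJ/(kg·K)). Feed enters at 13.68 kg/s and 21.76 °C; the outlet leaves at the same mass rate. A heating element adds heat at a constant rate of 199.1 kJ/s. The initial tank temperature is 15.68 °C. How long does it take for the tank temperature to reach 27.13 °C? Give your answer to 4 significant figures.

306.6 s

M c_p dT/dt = ṁ c_p (T_in − T) + Q̇.
τ = M/ṁ = 137.281 s; T_ss = T_in + Q̇/(ṁ c_p) = 28.5043 °C.
T(t) = T_ss + (T₀ − T_ss) e^(−t/τ). Set T = 27.13:
e^(−t/τ) = (27.13 − 28.5043)/(15.68 − 28.5043) = 0.107160
t = −137.281 · ln(0.107160) = 306.607 s.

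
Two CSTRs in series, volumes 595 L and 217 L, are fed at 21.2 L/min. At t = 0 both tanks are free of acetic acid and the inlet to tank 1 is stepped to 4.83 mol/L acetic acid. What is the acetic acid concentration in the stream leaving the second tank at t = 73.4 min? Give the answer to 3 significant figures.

4.28 mol/L

Time constants: τᵢ = Vᵢ/Q for each well-mixed tank.
τ₁ = 595/21.2 = 28.066 min; τ₂ = 217/21.2 = 10.236 min.
Solving the cascade with C₁(0)=C₂(0)=0 gives C₂(t) = C_in[1 − (τ₁ e^(−t/τ₁) − τ₂ e^(−t/τ₂))/(τ₁ − τ₂)].
At t = 73.4: e^(−t/τ₁) = 0.073149, e^(−t/τ₂) = 0.00076865.
C₂ = 4.83·[1 − (28.066·0.073149 − 10.236·0.00076865)/(17.830)] = 4.83·0.88530 = 4.2760 mol/L.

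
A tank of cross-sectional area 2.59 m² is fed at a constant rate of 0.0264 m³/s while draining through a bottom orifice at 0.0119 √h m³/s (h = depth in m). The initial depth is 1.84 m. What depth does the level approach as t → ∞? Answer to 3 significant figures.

A dh/dt = Q_in − 0.0119 √h. Steady state requires inflow = outflow:
Q_in = 0.0119 √h_ss ⇒ √h_ss = 0.0264/0.0119 = 2.2185.
h_ss = 2.2185² = 4.9217 m. (Since h₀ = 1.84 m < h_ss, the level will rise toward this value.)

4.92 m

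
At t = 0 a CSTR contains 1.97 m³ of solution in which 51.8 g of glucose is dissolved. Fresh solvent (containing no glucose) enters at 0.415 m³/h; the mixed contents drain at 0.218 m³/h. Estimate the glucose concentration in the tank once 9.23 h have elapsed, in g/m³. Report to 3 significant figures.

Let m(t) be the amount of glucose. Volume: V(t) = V₀ + (Q_in − Q_out) t = 1.97 + 0.19700 t; V(9.23) = 3.7883 m³.
No glucose enters, so dm/dt = −Q_out · (m/V).
Separate: dm/m = −Q_out dt/V(t) ⇒ ln(m/m₀) = −(Q_out/(Q_in−Q_out)) ln(V/V₀).
m = m₀ (V₀/V)^(Q_out/(Q_in−Q_out)) = 51.8 × (1.97/3.7883)^(1.1066) = 25.123 g.
C = m/V = 25.123/3.7883 = 6.6318 g/m³.

6.63 g/m³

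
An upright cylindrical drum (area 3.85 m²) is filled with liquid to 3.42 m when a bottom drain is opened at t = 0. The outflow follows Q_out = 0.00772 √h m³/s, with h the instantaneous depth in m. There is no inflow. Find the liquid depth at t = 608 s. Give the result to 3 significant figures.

1.54 m

With no inflow, A dh/dt = −0.00772 √h.
Separate and integrate: 2(√h − √h₀) = −(0.00772/A) t.
√h = √3.42 − 0.00772·608/(2·3.85) = 1.8493 − 0.60958 = 1.2397.
h = 1.2397² = 1.5370 m.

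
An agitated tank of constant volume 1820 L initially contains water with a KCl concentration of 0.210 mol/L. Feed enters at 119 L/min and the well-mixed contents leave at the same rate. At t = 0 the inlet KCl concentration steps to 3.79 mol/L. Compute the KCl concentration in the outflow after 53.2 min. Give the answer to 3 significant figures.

3.68 mol/L

Accumulation = in − out for the solute gives V dC/dt = Q(C_in − C).
Time constant τ = V/Q = 1820/119 = 15.294 min.
This is linear first-order; C(t) = C_in + (C₀ − C_in) e^(−t/τ).
C(53.2) = 3.79 + (0.210 − 3.79)·e^(−53.2/15.294) = 3.79 + (-3.5800)·0.030855 = 3.6795 mol/L.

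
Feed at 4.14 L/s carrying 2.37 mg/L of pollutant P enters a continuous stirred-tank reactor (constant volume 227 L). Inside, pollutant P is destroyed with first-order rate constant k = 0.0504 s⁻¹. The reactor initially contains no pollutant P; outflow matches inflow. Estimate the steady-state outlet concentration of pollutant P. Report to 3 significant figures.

0.630 mg/L

Species balance: V dC/dt = Q C_in − Q C − k V C.
At steady state: 0 = Q C_in − (Q + kV) C_ss, so C_ss = Q C_in/(Q + kV).
C_ss = 4.14·2.37/(4.14 + 0.0504·227) = 9.8118/15.581 = 0.62974 mg/L.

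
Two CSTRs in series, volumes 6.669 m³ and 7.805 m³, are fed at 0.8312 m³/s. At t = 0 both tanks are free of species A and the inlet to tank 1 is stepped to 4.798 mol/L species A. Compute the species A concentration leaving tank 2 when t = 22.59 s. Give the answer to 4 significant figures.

Each tank obeys Vᵢ dCᵢ/dt = Q(Cᵢ₋₁ − Cᵢ), so τᵢ = Vᵢ/Q.
τ₁ = 6.669/0.8312 = 8.02334 s; τ₂ = 7.805/0.8312 = 9.39004 s.
Solving the cascade with C₁(0)=C₂(0)=0 gives C₂(t) = C_in[1 − (τ₁ e^(−t/τ₁) − τ₂ e^(−t/τ₂))/(τ₁ − τ₂)].
At t = 22.59: e^(−t/τ₁) = 0.0598726, e^(−t/τ₂) = 0.0901986.
C₂ = 4.798·[1 − (8.02334·0.0598726 − 9.39004·0.0901986)/(-1.36670)] = 4.798·0.731770 = 3.51103 mol/L.

3.511 mol/L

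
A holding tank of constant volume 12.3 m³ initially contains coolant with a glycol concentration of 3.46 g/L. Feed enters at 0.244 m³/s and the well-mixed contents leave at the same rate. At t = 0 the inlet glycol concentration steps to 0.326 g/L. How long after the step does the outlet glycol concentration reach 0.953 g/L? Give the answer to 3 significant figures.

81.1 s

Species balance: V dC/dt = Q(C_in − C) ⇒ τ = V/Q = 50.410 s.
C(t) = C_in + (C₀ − C_in) e^(−t/τ). Set C = 0.953 and solve for t:
e^(−t/τ) = (C − C_in)/(C₀ − C_in) = (0.953 − 0.326)/(3.46 − 0.326) = 0.20006
t = −τ ln(…) = 50.410 × 1.6091 = 81.115 s.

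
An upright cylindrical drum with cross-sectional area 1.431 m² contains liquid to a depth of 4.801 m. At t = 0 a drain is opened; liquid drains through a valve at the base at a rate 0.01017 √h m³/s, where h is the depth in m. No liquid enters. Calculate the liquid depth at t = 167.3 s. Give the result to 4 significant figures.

Volume balance on the tank: A dh/dt = −0.01017 √h.
∫ h^(−1/2) dh = −(0.01017/A) ∫ dt, giving 2√h = 2√h₀ − (0.01017/A) t.
√h = √4.801 − 0.01017·167.3/(2·1.431) = 2.19112 − 0.594494 = 1.59662.
h = 1.59662² = 2.54921 m.

2.549 m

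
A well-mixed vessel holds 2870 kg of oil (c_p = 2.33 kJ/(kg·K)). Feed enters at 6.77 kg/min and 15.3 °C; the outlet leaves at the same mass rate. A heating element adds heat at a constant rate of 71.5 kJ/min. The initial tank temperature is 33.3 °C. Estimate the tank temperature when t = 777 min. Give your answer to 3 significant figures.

22.0 °C

M c_p dT/dt = ṁ c_p (T_in − T) + Q̇.
Rearrange: dT/dt = (T_ss − T)/τ with τ = M/ṁ = 423.93 min and T_ss = T_in + Q̇/(ṁ c_p) = 19.833 °C.
This is linear first-order; T(t) = T_ss + (T₀ − T_ss) e^(−t/τ).
T(777) = 19.833 + (13.467)·e^(−777/423.93) = 19.833 + (13.467)·0.15996 = 21.987 °C.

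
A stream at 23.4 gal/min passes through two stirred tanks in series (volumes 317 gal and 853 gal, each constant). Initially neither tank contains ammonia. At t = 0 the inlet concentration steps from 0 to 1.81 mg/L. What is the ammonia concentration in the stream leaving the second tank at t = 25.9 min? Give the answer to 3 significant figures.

Species balance on tank i: dCᵢ/dt = (Cᵢ₋₁ − Cᵢ)/τᵢ with τᵢ = Vᵢ/Q.
τ₁ = 317/23.4 = 13.547 min; τ₂ = 853/23.4 = 36.453 min.
Solving the cascade with C₁(0)=C₂(0)=0 gives C₂(t) = C_in[1 − (τ₁ e^(−t/τ₁) − τ₂ e^(−t/τ₂))/(τ₁ − τ₂)].
At t = 25.9: e^(−t/τ₁) = 0.14781, e^(−t/τ₂) = 0.49140.
C₂ = 1.81·[1 − (13.547·0.14781 − 36.453·0.49140)/(-22.906)] = 1.81·0.30540 = 0.55277 mg/L.

0.553 mg/L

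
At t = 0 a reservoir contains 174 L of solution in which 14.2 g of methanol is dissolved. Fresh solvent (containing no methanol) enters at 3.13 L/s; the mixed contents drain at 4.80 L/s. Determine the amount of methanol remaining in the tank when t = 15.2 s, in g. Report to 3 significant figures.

Let m(t) be the amount of methanol. Volume: V(t) = V₀ + (Q_in − Q_out) t = 174 − 1.6700 t; V(15.2) = 148.62 L.
Species balance (pure solvent in): dm/dt = −Q_out · m/V(t).
dm/m = −Q_out dt/(V₀ − 1.6700 t); integrating gives ln(m/m₀) = −(Q_out/(Q_in−Q_out)) ln(V/V₀).
m = m₀ (V₀/V)^(Q_out/(Q_in−Q_out)) = 14.2 × (174/148.62)^(-2.8743) = 9.0250 g.

9.03 g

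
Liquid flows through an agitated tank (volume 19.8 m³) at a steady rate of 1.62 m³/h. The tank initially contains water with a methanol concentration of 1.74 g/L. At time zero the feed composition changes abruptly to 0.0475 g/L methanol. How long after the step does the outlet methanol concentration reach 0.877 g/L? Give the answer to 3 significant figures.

8.72 h

Species balance: V dC/dt = Q(C_in − C) ⇒ τ = V/Q = 12.222 h.
C(t) = C_in + (C₀ − C_in) e^(−t/τ). Set C = 0.877 and solve for t:
e^(−t/τ) = (C − C_in)/(C₀ − C_in) = (0.877 − 0.0475)/(1.74 − 0.0475) = 0.49010
t = −τ ln(…) = 12.222 × 0.71314 = 8.7161 h.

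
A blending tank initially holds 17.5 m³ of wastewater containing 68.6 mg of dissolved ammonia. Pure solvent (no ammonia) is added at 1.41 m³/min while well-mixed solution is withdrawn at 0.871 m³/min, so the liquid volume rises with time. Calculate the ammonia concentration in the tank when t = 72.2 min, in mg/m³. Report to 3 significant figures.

Let m(t) be the amount of ammonia. Volume: V(t) = V₀ + (Q_in − Q_out) t = 17.5 + 0.53900 t; V(72.2) = 56.416 m³.
Species balance (pure solvent in): dm/dt = −Q_out · m/V(t).
Separate: dm/m = −Q_out dt/V(t) ⇒ ln(m/m₀) = −(Q_out/(Q_in−Q_out)) ln(V/V₀).
m = m₀ (V₀/V)^(Q_out/(Q_in−Q_out)) = 68.6 × (17.5/56.416)^(1.6160) = 10.347 mg.
C = m/V = 10.347/56.416 = 0.18341 mg/m³.

0.183 mg/m³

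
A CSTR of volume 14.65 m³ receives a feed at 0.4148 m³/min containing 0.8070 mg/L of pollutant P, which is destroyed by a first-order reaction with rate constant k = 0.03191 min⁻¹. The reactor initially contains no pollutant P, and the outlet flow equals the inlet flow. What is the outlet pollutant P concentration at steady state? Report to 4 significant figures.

Species balance: V dC/dt = Q C_in − Q C − k V C.
At steady state: 0 = Q C_in − (Q + kV) C_ss, so C_ss = Q C_in/(Q + kV).
C_ss = 0.4148·0.8070/(0.4148 + 0.03191·14.65) = 0.334744/0.882282 = 0.379407 mg/L.

0.3794 mg/L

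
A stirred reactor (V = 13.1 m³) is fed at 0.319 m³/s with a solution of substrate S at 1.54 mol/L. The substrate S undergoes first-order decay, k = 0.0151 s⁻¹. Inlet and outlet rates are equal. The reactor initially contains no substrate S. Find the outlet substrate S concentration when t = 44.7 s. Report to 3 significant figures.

0.788 mol/L

Species balance: V dC/dt = Q C_in − Q C − k V C.
This is linear with rate a = Q/V + k = 0.039451 s⁻¹.
C_ss = Q C_in/(Q + kV) = 0.95056 mol/L; C(t) = C_ss + (C₀ − C_ss) e^(−a t).
C(44.7) = 0.95056 + (-0.95056)·e^(−0.039451·44.7) = 0.95056 + (-0.95056)·0.17145 = 0.78759 mol/L.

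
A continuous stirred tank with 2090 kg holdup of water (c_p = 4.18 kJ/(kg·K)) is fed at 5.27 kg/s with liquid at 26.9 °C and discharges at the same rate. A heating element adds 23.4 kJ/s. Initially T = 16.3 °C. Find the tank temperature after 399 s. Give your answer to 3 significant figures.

Unsteady energy balance on the tank contents: M c_p dT/dt = ṁ c_p (T_in − T) + 23.4.
τ = M/ṁ = 396.58 s; T_ss = T_in + Q̇/(ṁ c_p) = 26.9 + 23.4/(5.27·4.18) = 27.962 °C.
Integrating: T(t) = T_ss + (T₀ − T_ss) e^(−t/τ).
T(399) = 27.962 + (-11.662)·e^(−399/396.58) = 27.962 + (-11.662)·0.36565 = 23.698 °C.

23.7 °C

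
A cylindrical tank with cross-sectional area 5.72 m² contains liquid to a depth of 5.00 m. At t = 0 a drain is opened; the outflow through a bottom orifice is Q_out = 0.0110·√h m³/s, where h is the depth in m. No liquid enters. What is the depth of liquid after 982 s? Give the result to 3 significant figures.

Mass balance (ρ constant): A dh/dt = −0.0110 √h.
∫ h^(−1/2) dh = −(0.0110/A) ∫ dt, giving 2√h = 2√h₀ − (0.0110/A) t.
√h = √5.00 − 0.0110·982/(2·5.72) = 2.2361 − 0.94423 = 1.2918.
h = 1.2918² = 1.6688 m.

1.67 m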